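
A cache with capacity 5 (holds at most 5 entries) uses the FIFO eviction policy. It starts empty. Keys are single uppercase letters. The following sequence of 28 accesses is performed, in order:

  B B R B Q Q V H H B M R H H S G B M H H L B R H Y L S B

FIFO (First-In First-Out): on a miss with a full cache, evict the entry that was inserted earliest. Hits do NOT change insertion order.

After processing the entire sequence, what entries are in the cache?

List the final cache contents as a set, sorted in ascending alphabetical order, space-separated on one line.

FIFO simulation (capacity=5):
  1. access B: MISS. Cache (old->new): [B]
  2. access B: HIT. Cache (old->new): [B]
  3. access R: MISS. Cache (old->new): [B R]
  4. access B: HIT. Cache (old->new): [B R]
  5. access Q: MISS. Cache (old->new): [B R Q]
  6. access Q: HIT. Cache (old->new): [B R Q]
  7. access V: MISS. Cache (old->new): [B R Q V]
  8. access H: MISS. Cache (old->new): [B R Q V H]
  9. access H: HIT. Cache (old->new): [B R Q V H]
  10. access B: HIT. Cache (old->new): [B R Q V H]
  11. access M: MISS, evict B. Cache (old->new): [R Q V H M]
  12. access R: HIT. Cache (old->new): [R Q V H M]
  13. access H: HIT. Cache (old->new): [R Q V H M]
  14. access H: HIT. Cache (old->new): [R Q V H M]
  15. access S: MISS, evict R. Cache (old->new): [Q V H M S]
  16. access G: MISS, evict Q. Cache (old->new): [V H M S G]
  17. access B: MISS, evict V. Cache (old->new): [H M S G B]
  18. access M: HIT. Cache (old->new): [H M S G B]
  19. access H: HIT. Cache (old->new): [H M S G B]
  20. access H: HIT. Cache (old->new): [H M S G B]
  21. access L: MISS, evict H. Cache (old->new): [M S G B L]
  22. access B: HIT. Cache (old->new): [M S G B L]
  23. access R: MISS, evict M. Cache (old->new): [S G B L R]
  24. access H: MISS, evict S. Cache (old->new): [G B L R H]
  25. access Y: MISS, evict G. Cache (old->new): [B L R H Y]
  26. access L: HIT. Cache (old->new): [B L R H Y]
  27. access S: MISS, evict B. Cache (old->new): [L R H Y S]
  28. access B: MISS, evict L. Cache (old->new): [R H Y S B]
Total: 13 hits, 15 misses, 10 evictions

Answer: B H R S Y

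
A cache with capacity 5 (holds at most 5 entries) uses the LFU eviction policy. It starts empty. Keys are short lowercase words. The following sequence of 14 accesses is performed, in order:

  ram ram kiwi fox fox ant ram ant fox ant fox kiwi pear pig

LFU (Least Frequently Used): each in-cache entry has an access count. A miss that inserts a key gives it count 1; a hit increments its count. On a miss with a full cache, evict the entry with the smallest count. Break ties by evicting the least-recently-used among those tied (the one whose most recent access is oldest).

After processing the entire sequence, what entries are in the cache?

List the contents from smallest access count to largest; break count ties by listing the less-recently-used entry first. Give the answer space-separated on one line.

LFU simulation (capacity=5):
  1. access ram: MISS. Cache: [ram(c=1)]
  2. access ram: HIT, count now 2. Cache: [ram(c=2)]
  3. access kiwi: MISS. Cache: [kiwi(c=1) ram(c=2)]
  4. access fox: MISS. Cache: [kiwi(c=1) fox(c=1) ram(c=2)]
  5. access fox: HIT, count now 2. Cache: [kiwi(c=1) ram(c=2) fox(c=2)]
  6. access ant: MISS. Cache: [kiwi(c=1) ant(c=1) ram(c=2) fox(c=2)]
  7. access ram: HIT, count now 3. Cache: [kiwi(c=1) ant(c=1) fox(c=2) ram(c=3)]
  8. access ant: HIT, count now 2. Cache: [kiwi(c=1) fox(c=2) ant(c=2) ram(c=3)]
  9. access fox: HIT, count now 3. Cache: [kiwi(c=1) ant(c=2) ram(c=3) fox(c=3)]
  10. access ant: HIT, count now 3. Cache: [kiwi(c=1) ram(c=3) fox(c=3) ant(c=3)]
  11. access fox: HIT, count now 4. Cache: [kiwi(c=1) ram(c=3) ant(c=3) fox(c=4)]
  12. access kiwi: HIT, count now 2. Cache: [kiwi(c=2) ram(c=3) ant(c=3) fox(c=4)]
  13. access pear: MISS. Cache: [pear(c=1) kiwi(c=2) ram(c=3) ant(c=3) fox(c=4)]
  14. access pig: MISS, evict pear(c=1). Cache: [pig(c=1) kiwi(c=2) ram(c=3) ant(c=3) fox(c=4)]
Total: 8 hits, 6 misses, 1 evictions

Answer: pig kiwi ram ant fox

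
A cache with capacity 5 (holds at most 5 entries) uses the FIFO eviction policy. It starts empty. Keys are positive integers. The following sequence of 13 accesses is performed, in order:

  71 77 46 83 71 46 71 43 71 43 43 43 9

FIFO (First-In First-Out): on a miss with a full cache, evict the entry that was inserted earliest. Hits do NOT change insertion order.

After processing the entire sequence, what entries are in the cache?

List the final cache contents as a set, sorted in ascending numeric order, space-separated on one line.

Answer: 9 43 46 77 83

Derivation:
FIFO simulation (capacity=5):
  1. access 71: MISS. Cache (old->new): [71]
  2. access 77: MISS. Cache (old->new): [71 77]
  3. access 46: MISS. Cache (old->new): [71 77 46]
  4. access 83: MISS. Cache (old->new): [71 77 46 83]
  5. access 71: HIT. Cache (old->new): [71 77 46 83]
  6. access 46: HIT. Cache (old->new): [71 77 46 83]
  7. access 71: HIT. Cache (old->new): [71 77 46 83]
  8. access 43: MISS. Cache (old->new): [71 77 46 83 43]
  9. access 71: HIT. Cache (old->new): [71 77 46 83 43]
  10. access 43: HIT. Cache (old->new): [71 77 46 83 43]
  11. access 43: HIT. Cache (old->new): [71 77 46 83 43]
  12. access 43: HIT. Cache (old->new): [71 77 46 83 43]
  13. access 9: MISS, evict 71. Cache (old->new): [77 46 83 43 9]
Total: 7 hits, 6 misses, 1 evictions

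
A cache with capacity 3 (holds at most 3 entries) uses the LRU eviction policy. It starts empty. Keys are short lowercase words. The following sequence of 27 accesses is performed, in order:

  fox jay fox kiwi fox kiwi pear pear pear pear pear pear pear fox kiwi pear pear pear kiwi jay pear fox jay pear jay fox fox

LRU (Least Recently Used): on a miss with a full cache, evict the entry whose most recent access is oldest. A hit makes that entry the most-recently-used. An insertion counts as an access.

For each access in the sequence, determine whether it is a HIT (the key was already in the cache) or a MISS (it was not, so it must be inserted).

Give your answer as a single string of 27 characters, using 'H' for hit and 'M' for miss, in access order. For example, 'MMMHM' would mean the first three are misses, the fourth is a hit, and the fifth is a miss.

Answer: MMHMHHMHHHHHHHHHHHHMHMHHHHH

Derivation:
LRU simulation (capacity=3):
  1. access fox: MISS. Cache (LRU->MRU): [fox]
  2. access jay: MISS. Cache (LRU->MRU): [fox jay]
  3. access fox: HIT. Cache (LRU->MRU): [jay fox]
  4. access kiwi: MISS. Cache (LRU->MRU): [jay fox kiwi]
  5. access fox: HIT. Cache (LRU->MRU): [jay kiwi fox]
  6. access kiwi: HIT. Cache (LRU->MRU): [jay fox kiwi]
  7. access pear: MISS, evict jay. Cache (LRU->MRU): [fox kiwi pear]
  8. access pear: HIT. Cache (LRU->MRU): [fox kiwi pear]
  9. access pear: HIT. Cache (LRU->MRU): [fox kiwi pear]
  10. access pear: HIT. Cache (LRU->MRU): [fox kiwi pear]
  11. access pear: HIT. Cache (LRU->MRU): [fox kiwi pear]
  12. access pear: HIT. Cache (LRU->MRU): [fox kiwi pear]
  13. access pear: HIT. Cache (LRU->MRU): [fox kiwi pear]
  14. access fox: HIT. Cache (LRU->MRU): [kiwi pear fox]
  15. access kiwi: HIT. Cache (LRU->MRU): [pear fox kiwi]
  16. access pear: HIT. Cache (LRU->MRU): [fox kiwi pear]
  17. access pear: HIT. Cache (LRU->MRU): [fox kiwi pear]
  18. access pear: HIT. Cache (LRU->MRU): [fox kiwi pear]
  19. access kiwi: HIT. Cache (LRU->MRU): [fox pear kiwi]
  20. access jay: MISS, evict fox. Cache (LRU->MRU): [pear kiwi jay]
  21. access pear: HIT. Cache (LRU->MRU): [kiwi jay pear]
  22. access fox: MISS, evict kiwi. Cache (LRU->MRU): [jay pear fox]
  23. access jay: HIT. Cache (LRU->MRU): [pear fox jay]
  24. access pear: HIT. Cache (LRU->MRU): [fox jay pear]
  25. access jay: HIT. Cache (LRU->MRU): [fox pear jay]
  26. access fox: HIT. Cache (LRU->MRU): [pear jay fox]
  27. access fox: HIT. Cache (LRU->MRU): [pear jay fox]
Total: 21 hits, 6 misses, 3 evictions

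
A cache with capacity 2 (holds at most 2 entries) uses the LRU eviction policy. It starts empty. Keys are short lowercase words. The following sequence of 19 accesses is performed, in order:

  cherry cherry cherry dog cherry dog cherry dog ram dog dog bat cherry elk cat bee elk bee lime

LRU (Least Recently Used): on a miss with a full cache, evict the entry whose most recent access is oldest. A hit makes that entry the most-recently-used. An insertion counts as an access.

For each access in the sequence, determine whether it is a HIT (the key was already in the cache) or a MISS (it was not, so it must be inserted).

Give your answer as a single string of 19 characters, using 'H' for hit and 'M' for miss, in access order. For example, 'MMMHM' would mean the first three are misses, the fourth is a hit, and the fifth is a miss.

Answer: MHHMHHHHMHHMMMMMMHM

Derivation:
LRU simulation (capacity=2):
  1. access cherry: MISS. Cache (LRU->MRU): [cherry]
  2. access cherry: HIT. Cache (LRU->MRU): [cherry]
  3. access cherry: HIT. Cache (LRU->MRU): [cherry]
  4. access dog: MISS. Cache (LRU->MRU): [cherry dog]
  5. access cherry: HIT. Cache (LRU->MRU): [dog cherry]
  6. access dog: HIT. Cache (LRU->MRU): [cherry dog]
  7. access cherry: HIT. Cache (LRU->MRU): [dog cherry]
  8. access dog: HIT. Cache (LRU->MRU): [cherry dog]
  9. access ram: MISS, evict cherry. Cache (LRU->MRU): [dog ram]
  10. access dog: HIT. Cache (LRU->MRU): [ram dog]
  11. access dog: HIT. Cache (LRU->MRU): [ram dog]
  12. access bat: MISS, evict ram. Cache (LRU->MRU): [dog bat]
  13. access cherry: MISS, evict dog. Cache (LRU->MRU): [bat cherry]
  14. access elk: MISS, evict bat. Cache (LRU->MRU): [cherry elk]
  15. access cat: MISS, evict cherry. Cache (LRU->MRU): [elk cat]
  16. access bee: MISS, evict elk. Cache (LRU->MRU): [cat bee]
  17. access elk: MISS, evict cat. Cache (LRU->MRU): [bee elk]
  18. access bee: HIT. Cache (LRU->MRU): [elk bee]
  19. access lime: MISS, evict elk. Cache (LRU->MRU): [bee lime]
Total: 9 hits, 10 misses, 8 evictions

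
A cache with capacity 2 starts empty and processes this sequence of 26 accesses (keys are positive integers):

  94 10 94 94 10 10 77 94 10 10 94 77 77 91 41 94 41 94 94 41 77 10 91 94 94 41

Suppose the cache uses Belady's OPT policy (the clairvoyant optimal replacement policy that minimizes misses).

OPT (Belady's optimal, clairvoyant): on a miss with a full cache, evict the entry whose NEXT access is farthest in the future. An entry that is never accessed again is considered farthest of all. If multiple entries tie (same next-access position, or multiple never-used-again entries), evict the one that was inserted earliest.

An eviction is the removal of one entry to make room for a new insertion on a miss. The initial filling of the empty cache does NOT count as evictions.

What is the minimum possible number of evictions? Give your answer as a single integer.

Answer: 9

Derivation:
OPT (Belady) simulation (capacity=2):
  1. access 94: MISS. Cache: [94]
  2. access 10: MISS. Cache: [94 10]
  3. access 94: HIT. Next use of 94: step 4. Cache: [94 10]
  4. access 94: HIT. Next use of 94: step 8. Cache: [94 10]
  5. access 10: HIT. Next use of 10: step 6. Cache: [94 10]
  6. access 10: HIT. Next use of 10: step 9. Cache: [94 10]
  7. access 77: MISS, evict 10 (next use: step 9). Cache: [94 77]
  8. access 94: HIT. Next use of 94: step 11. Cache: [94 77]
  9. access 10: MISS, evict 77 (next use: step 12). Cache: [94 10]
  10. access 10: HIT. Next use of 10: step 22. Cache: [94 10]
  11. access 94: HIT. Next use of 94: step 16. Cache: [94 10]
  12. access 77: MISS, evict 10 (next use: step 22). Cache: [94 77]
  13. access 77: HIT. Next use of 77: step 21. Cache: [94 77]
  14. access 91: MISS, evict 77 (next use: step 21). Cache: [94 91]
  15. access 41: MISS, evict 91 (next use: step 23). Cache: [94 41]
  16. access 94: HIT. Next use of 94: step 18. Cache: [94 41]
  17. access 41: HIT. Next use of 41: step 20. Cache: [94 41]
  18. access 94: HIT. Next use of 94: step 19. Cache: [94 41]
  19. access 94: HIT. Next use of 94: step 24. Cache: [94 41]
  20. access 41: HIT. Next use of 41: step 26. Cache: [94 41]
  21. access 77: MISS, evict 41 (next use: step 26). Cache: [94 77]
  22. access 10: MISS, evict 77 (next use: never). Cache: [94 10]
  23. access 91: MISS, evict 10 (next use: never). Cache: [94 91]
  24. access 94: HIT. Next use of 94: step 25. Cache: [94 91]
  25. access 94: HIT. Next use of 94: never. Cache: [94 91]
  26. access 41: MISS, evict 94 (next use: never). Cache: [91 41]
Total: 15 hits, 11 misses, 9 evictions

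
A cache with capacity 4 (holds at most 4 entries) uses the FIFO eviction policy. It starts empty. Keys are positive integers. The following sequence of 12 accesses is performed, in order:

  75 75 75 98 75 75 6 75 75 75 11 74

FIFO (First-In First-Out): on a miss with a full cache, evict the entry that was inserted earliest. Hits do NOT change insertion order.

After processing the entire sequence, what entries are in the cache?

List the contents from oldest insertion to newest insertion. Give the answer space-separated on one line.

FIFO simulation (capacity=4):
  1. access 75: MISS. Cache (old->new): [75]
  2. access 75: HIT. Cache (old->new): [75]
  3. access 75: HIT. Cache (old->new): [75]
  4. access 98: MISS. Cache (old->new): [75 98]
  5. access 75: HIT. Cache (old->new): [75 98]
  6. access 75: HIT. Cache (old->new): [75 98]
  7. access 6: MISS. Cache (old->new): [75 98 6]
  8. access 75: HIT. Cache (old->new): [75 98 6]
  9. access 75: HIT. Cache (old->new): [75 98 6]
  10. access 75: HIT. Cache (old->new): [75 98 6]
  11. access 11: MISS. Cache (old->new): [75 98 6 11]
  12. access 74: MISS, evict 75. Cache (old->new): [98 6 11 74]
Total: 7 hits, 5 misses, 1 evictions

Answer: 98 6 11 74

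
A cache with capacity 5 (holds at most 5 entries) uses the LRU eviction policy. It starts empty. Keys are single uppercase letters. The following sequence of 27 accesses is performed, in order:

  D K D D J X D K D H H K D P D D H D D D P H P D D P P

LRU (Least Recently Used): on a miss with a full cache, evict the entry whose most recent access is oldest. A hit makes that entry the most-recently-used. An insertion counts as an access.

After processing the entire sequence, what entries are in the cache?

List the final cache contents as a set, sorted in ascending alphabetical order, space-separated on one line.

LRU simulation (capacity=5):
  1. access D: MISS. Cache (LRU->MRU): [D]
  2. access K: MISS. Cache (LRU->MRU): [D K]
  3. access D: HIT. Cache (LRU->MRU): [K D]
  4. access D: HIT. Cache (LRU->MRU): [K D]
  5. access J: MISS. Cache (LRU->MRU): [K D J]
  6. access X: MISS. Cache (LRU->MRU): [K D J X]
  7. access D: HIT. Cache (LRU->MRU): [K J X D]
  8. access K: HIT. Cache (LRU->MRU): [J X D K]
  9. access D: HIT. Cache (LRU->MRU): [J X K D]
  10. access H: MISS. Cache (LRU->MRU): [J X K D H]
  11. access H: HIT. Cache (LRU->MRU): [J X K D H]
  12. access K: HIT. Cache (LRU->MRU): [J X D H K]
  13. access D: HIT. Cache (LRU->MRU): [J X H K D]
  14. access P: MISS, evict J. Cache (LRU->MRU): [X H K D P]
  15. access D: HIT. Cache (LRU->MRU): [X H K P D]
  16. access D: HIT. Cache (LRU->MRU): [X H K P D]
  17. access H: HIT. Cache (LRU->MRU): [X K P D H]
  18. access D: HIT. Cache (LRU->MRU): [X K P H D]
  19. access D: HIT. Cache (LRU->MRU): [X K P H D]
  20. access D: HIT. Cache (LRU->MRU): [X K P H D]
  21. access P: HIT. Cache (LRU->MRU): [X K H D P]
  22. access H: HIT. Cache (LRU->MRU): [X K D P H]
  23. access P: HIT. Cache (LRU->MRU): [X K D H P]
  24. access D: HIT. Cache (LRU->MRU): [X K H P D]
  25. access D: HIT. Cache (LRU->MRU): [X K H P D]
  26. access P: HIT. Cache (LRU->MRU): [X K H D P]
  27. access P: HIT. Cache (LRU->MRU): [X K H D P]
Total: 21 hits, 6 misses, 1 evictions

Answer: D H K P X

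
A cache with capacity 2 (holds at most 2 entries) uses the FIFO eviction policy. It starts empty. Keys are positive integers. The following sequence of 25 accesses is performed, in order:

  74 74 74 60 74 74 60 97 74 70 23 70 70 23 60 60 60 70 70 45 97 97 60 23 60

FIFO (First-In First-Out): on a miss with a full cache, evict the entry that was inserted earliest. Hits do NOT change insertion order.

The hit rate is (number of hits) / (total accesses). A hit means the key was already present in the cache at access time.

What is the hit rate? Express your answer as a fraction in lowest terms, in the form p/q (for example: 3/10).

FIFO simulation (capacity=2):
  1. access 74: MISS. Cache (old->new): [74]
  2. access 74: HIT. Cache (old->new): [74]
  3. access 74: HIT. Cache (old->new): [74]
  4. access 60: MISS. Cache (old->new): [74 60]
  5. access 74: HIT. Cache (old->new): [74 60]
  6. access 74: HIT. Cache (old->new): [74 60]
  7. access 60: HIT. Cache (old->new): [74 60]
  8. access 97: MISS, evict 74. Cache (old->new): [60 97]
  9. access 74: MISS, evict 60. Cache (old->new): [97 74]
  10. access 70: MISS, evict 97. Cache (old->new): [74 70]
  11. access 23: MISS, evict 74. Cache (old->new): [70 23]
  12. access 70: HIT. Cache (old->new): [70 23]
  13. access 70: HIT. Cache (old->new): [70 23]
  14. access 23: HIT. Cache (old->new): [70 23]
  15. access 60: MISS, evict 70. Cache (old->new): [23 60]
  16. access 60: HIT. Cache (old->new): [23 60]
  17. access 60: HIT. Cache (old->new): [23 60]
  18. access 70: MISS, evict 23. Cache (old->new): [60 70]
  19. access 70: HIT. Cache (old->new): [60 70]
  20. access 45: MISS, evict 60. Cache (old->new): [70 45]
  21. access 97: MISS, evict 70. Cache (old->new): [45 97]
  22. access 97: HIT. Cache (old->new): [45 97]
  23. access 60: MISS, evict 45. Cache (old->new): [97 60]
  24. access 23: MISS, evict 97. Cache (old->new): [60 23]
  25. access 60: HIT. Cache (old->new): [60 23]
Total: 13 hits, 12 misses, 10 evictions

Hit rate = 13/25

Answer: 13/25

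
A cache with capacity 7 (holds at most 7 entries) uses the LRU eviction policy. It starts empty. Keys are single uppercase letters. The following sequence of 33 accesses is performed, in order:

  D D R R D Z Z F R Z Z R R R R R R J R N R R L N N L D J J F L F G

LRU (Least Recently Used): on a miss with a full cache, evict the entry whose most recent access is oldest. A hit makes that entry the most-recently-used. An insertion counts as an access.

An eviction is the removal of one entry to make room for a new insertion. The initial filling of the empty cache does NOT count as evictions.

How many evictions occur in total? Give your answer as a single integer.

Answer: 1

Derivation:
LRU simulation (capacity=7):
  1. access D: MISS. Cache (LRU->MRU): [D]
  2. access D: HIT. Cache (LRU->MRU): [D]
  3. access R: MISS. Cache (LRU->MRU): [D R]
  4. access R: HIT. Cache (LRU->MRU): [D R]
  5. access D: HIT. Cache (LRU->MRU): [R D]
  6. access Z: MISS. Cache (LRU->MRU): [R D Z]
  7. access Z: HIT. Cache (LRU->MRU): [R D Z]
  8. access F: MISS. Cache (LRU->MRU): [R D Z F]
  9. access R: HIT. Cache (LRU->MRU): [D Z F R]
  10. access Z: HIT. Cache (LRU->MRU): [D F R Z]
  11. access Z: HIT. Cache (LRU->MRU): [D F R Z]
  12. access R: HIT. Cache (LRU->MRU): [D F Z R]
  13. access R: HIT. Cache (LRU->MRU): [D F Z R]
  14. access R: HIT. Cache (LRU->MRU): [D F Z R]
  15. access R: HIT. Cache (LRU->MRU): [D F Z R]
  16. access R: HIT. Cache (LRU->MRU): [D F Z R]
  17. access R: HIT. Cache (LRU->MRU): [D F Z R]
  18. access J: MISS. Cache (LRU->MRU): [D F Z R J]
  19. access R: HIT. Cache (LRU->MRU): [D F Z J R]
  20. access N: MISS. Cache (LRU->MRU): [D F Z J R N]
  21. access R: HIT. Cache (LRU->MRU): [D F Z J N R]
  22. access R: HIT. Cache (LRU->MRU): [D F Z J N R]
  23. access L: MISS. Cache (LRU->MRU): [D F Z J N R L]
  24. access N: HIT. Cache (LRU->MRU): [D F Z J R L N]
  25. access N: HIT. Cache (LRU->MRU): [D F Z J R L N]
  26. access L: HIT. Cache (LRU->MRU): [D F Z J R N L]
  27. access D: HIT. Cache (LRU->MRU): [F Z J R N L D]
  28. access J: HIT. Cache (LRU->MRU): [F Z R N L D J]
  29. access J: HIT. Cache (LRU->MRU): [F Z R N L D J]
  30. access F: HIT. Cache (LRU->MRU): [Z R N L D J F]
  31. access L: HIT. Cache (LRU->MRU): [Z R N D J F L]
  32. access F: HIT. Cache (LRU->MRU): [Z R N D J L F]
  33. access G: MISS, evict Z. Cache (LRU->MRU): [R N D J L F G]
Total: 25 hits, 8 misses, 1 evictions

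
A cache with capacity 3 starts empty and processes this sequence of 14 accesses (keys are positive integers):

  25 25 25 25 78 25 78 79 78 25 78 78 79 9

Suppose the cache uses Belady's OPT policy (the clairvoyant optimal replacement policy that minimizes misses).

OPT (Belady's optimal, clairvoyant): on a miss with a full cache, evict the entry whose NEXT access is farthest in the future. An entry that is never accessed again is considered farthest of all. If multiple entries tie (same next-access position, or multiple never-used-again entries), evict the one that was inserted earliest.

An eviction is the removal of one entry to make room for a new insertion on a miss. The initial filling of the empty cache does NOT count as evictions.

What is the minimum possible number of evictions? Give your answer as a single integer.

OPT (Belady) simulation (capacity=3):
  1. access 25: MISS. Cache: [25]
  2. access 25: HIT. Next use of 25: step 3. Cache: [25]
  3. access 25: HIT. Next use of 25: step 4. Cache: [25]
  4. access 25: HIT. Next use of 25: step 6. Cache: [25]
  5. access 78: MISS. Cache: [25 78]
  6. access 25: HIT. Next use of 25: step 10. Cache: [25 78]
  7. access 78: HIT. Next use of 78: step 9. Cache: [25 78]
  8. access 79: MISS. Cache: [25 78 79]
  9. access 78: HIT. Next use of 78: step 11. Cache: [25 78 79]
  10. access 25: HIT. Next use of 25: never. Cache: [25 78 79]
  11. access 78: HIT. Next use of 78: step 12. Cache: [25 78 79]
  12. access 78: HIT. Next use of 78: never. Cache: [25 78 79]
  13. access 79: HIT. Next use of 79: never. Cache: [25 78 79]
  14. access 9: MISS, evict 25 (next use: never). Cache: [78 79 9]
Total: 10 hits, 4 misses, 1 evictions

Answer: 1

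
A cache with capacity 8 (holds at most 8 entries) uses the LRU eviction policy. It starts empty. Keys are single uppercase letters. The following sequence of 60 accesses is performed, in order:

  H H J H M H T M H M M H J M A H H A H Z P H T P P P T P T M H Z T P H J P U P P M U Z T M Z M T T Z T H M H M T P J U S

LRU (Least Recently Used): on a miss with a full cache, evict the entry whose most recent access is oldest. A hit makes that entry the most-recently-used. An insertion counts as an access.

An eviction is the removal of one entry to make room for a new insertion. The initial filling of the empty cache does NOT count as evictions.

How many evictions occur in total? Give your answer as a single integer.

LRU simulation (capacity=8):
  1. access H: MISS. Cache (LRU->MRU): [H]
  2. access H: HIT. Cache (LRU->MRU): [H]
  3. access J: MISS. Cache (LRU->MRU): [H J]
  4. access H: HIT. Cache (LRU->MRU): [J H]
  5. access M: MISS. Cache (LRU->MRU): [J H M]
  6. access H: HIT. Cache (LRU->MRU): [J M H]
  7. access T: MISS. Cache (LRU->MRU): [J M H T]
  8. access M: HIT. Cache (LRU->MRU): [J H T M]
  9. access H: HIT. Cache (LRU->MRU): [J T M H]
  10. access M: HIT. Cache (LRU->MRU): [J T H M]
  11. access M: HIT. Cache (LRU->MRU): [J T H M]
  12. access H: HIT. Cache (LRU->MRU): [J T M H]
  13. access J: HIT. Cache (LRU->MRU): [T M H J]
  14. access M: HIT. Cache (LRU->MRU): [T H J M]
  15. access A: MISS. Cache (LRU->MRU): [T H J M A]
  16. access H: HIT. Cache (LRU->MRU): [T J M A H]
  17. access H: HIT. Cache (LRU->MRU): [T J M A H]
  18. access A: HIT. Cache (LRU->MRU): [T J M H A]
  19. access H: HIT. Cache (LRU->MRU): [T J M A H]
  20. access Z: MISS. Cache (LRU->MRU): [T J M A H Z]
  21. access P: MISS. Cache (LRU->MRU): [T J M A H Z P]
  22. access H: HIT. Cache (LRU->MRU): [T J M A Z P H]
  23. access T: HIT. Cache (LRU->MRU): [J M A Z P H T]
  24. access P: HIT. Cache (LRU->MRU): [J M A Z H T P]
  25. access P: HIT. Cache (LRU->MRU): [J M A Z H T P]
  26. access P: HIT. Cache (LRU->MRU): [J M A Z H T P]
  27. access T: HIT. Cache (LRU->MRU): [J M A Z H P T]
  28. access P: HIT. Cache (LRU->MRU): [J M A Z H T P]
  29. access T: HIT. Cache (LRU->MRU): [J M A Z H P T]
  30. access M: HIT. Cache (LRU->MRU): [J A Z H P T M]
  31. access H: HIT. Cache (LRU->MRU): [J A Z P T M H]
  32. access Z: HIT. Cache (LRU->MRU): [J A P T M H Z]
  33. access T: HIT. Cache (LRU->MRU): [J A P M H Z T]
  34. access P: HIT. Cache (LRU->MRU): [J A M H Z T P]
  35. access H: HIT. Cache (LRU->MRU): [J A M Z T P H]
  36. access J: HIT. Cache (LRU->MRU): [A M Z T P H J]
  37. access P: HIT. Cache (LRU->MRU): [A M Z T H J P]
  38. access U: MISS. Cache (LRU->MRU): [A M Z T H J P U]
  39. access P: HIT. Cache (LRU->MRU): [A M Z T H J U P]
  40. access P: HIT. Cache (LRU->MRU): [A M Z T H J U P]
  41. access M: HIT. Cache (LRU->MRU): [A Z T H J U P M]
  42. access U: HIT. Cache (LRU->MRU): [A Z T H J P M U]
  43. access Z: HIT. Cache (LRU->MRU): [A T H J P M U Z]
  44. access T: HIT. Cache (LRU->MRU): [A H J P M U Z T]
  45. access M: HIT. Cache (LRU->MRU): [A H J P U Z T M]
  46. access Z: HIT. Cache (LRU->MRU): [A H J P U T M Z]
  47. access M: HIT. Cache (LRU->MRU): [A H J P U T Z M]
  48. access T: HIT. Cache (LRU->MRU): [A H J P U Z M T]
  49. access T: HIT. Cache (LRU->MRU): [A H J P U Z M T]
  50. access Z: HIT. Cache (LRU->MRU): [A H J P U M T Z]
  51. access T: HIT. Cache (LRU->MRU): [A H J P U M Z T]
  52. access H: HIT. Cache (LRU->MRU): [A J P U M Z T H]
  53. access M: HIT. Cache (LRU->MRU): [A J P U Z T H M]
  54. access H: HIT. Cache (LRU->MRU): [A J P U Z T M H]
  55. access M: HIT. Cache (LRU->MRU): [A J P U Z T H M]
  56. access T: HIT. Cache (LRU->MRU): [A J P U Z H M T]
  57. access P: HIT. Cache (LRU->MRU): [A J U Z H M T P]
  58. access J: HIT. Cache (LRU->MRU): [A U Z H M T P J]
  59. access U: HIT. Cache (LRU->MRU): [A Z H M T P J U]
  60. access S: MISS, evict A. Cache (LRU->MRU): [Z H M T P J U S]
Total: 51 hits, 9 misses, 1 evictions

Answer: 1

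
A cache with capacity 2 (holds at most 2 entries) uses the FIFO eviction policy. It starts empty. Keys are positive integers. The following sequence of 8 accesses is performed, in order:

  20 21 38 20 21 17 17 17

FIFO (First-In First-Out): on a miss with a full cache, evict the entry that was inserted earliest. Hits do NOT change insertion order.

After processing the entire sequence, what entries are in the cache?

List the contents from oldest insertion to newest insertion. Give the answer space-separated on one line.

FIFO simulation (capacity=2):
  1. access 20: MISS. Cache (old->new): [20]
  2. access 21: MISS. Cache (old->new): [20 21]
  3. access 38: MISS, evict 20. Cache (old->new): [21 38]
  4. access 20: MISS, evict 21. Cache (old->new): [38 20]
  5. access 21: MISS, evict 38. Cache (old->new): [20 21]
  6. access 17: MISS, evict 20. Cache (old->new): [21 17]
  7. access 17: HIT. Cache (old->new): [21 17]
  8. access 17: HIT. Cache (old->new): [21 17]
Total: 2 hits, 6 misses, 4 evictions

Answer: 21 17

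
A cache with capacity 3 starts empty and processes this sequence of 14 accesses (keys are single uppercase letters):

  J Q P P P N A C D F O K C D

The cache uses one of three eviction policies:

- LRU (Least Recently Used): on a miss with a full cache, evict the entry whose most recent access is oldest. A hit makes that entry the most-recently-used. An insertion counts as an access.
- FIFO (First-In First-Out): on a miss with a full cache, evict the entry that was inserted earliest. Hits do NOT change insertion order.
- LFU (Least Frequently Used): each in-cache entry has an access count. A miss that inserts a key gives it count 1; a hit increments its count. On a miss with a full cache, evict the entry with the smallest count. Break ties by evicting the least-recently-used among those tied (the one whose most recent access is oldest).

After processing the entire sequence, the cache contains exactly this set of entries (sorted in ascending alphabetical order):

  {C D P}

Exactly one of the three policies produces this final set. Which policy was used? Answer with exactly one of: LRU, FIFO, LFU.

Answer: LFU

Derivation:
Simulating under each policy and comparing final sets:
  LRU: final set = {C D K} -> differs
  FIFO: final set = {C D K} -> differs
  LFU: final set = {C D P} -> MATCHES target
Only LFU produces the target set.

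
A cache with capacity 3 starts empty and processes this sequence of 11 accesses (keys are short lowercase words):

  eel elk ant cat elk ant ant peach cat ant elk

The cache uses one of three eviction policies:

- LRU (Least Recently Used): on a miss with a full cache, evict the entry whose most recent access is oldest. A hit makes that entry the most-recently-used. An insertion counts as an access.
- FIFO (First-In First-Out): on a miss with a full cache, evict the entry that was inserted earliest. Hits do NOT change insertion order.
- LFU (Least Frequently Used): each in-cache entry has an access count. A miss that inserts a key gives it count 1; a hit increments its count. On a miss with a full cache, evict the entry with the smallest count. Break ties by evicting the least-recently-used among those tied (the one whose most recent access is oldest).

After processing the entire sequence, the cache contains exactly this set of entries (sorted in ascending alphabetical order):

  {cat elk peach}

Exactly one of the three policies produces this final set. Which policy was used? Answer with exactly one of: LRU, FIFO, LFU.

Answer: FIFO

Derivation:
Simulating under each policy and comparing final sets:
  LRU: final set = {ant cat elk} -> differs
  FIFO: final set = {cat elk peach} -> MATCHES target
  LFU: final set = {ant cat elk} -> differs
Only FIFO produces the target set.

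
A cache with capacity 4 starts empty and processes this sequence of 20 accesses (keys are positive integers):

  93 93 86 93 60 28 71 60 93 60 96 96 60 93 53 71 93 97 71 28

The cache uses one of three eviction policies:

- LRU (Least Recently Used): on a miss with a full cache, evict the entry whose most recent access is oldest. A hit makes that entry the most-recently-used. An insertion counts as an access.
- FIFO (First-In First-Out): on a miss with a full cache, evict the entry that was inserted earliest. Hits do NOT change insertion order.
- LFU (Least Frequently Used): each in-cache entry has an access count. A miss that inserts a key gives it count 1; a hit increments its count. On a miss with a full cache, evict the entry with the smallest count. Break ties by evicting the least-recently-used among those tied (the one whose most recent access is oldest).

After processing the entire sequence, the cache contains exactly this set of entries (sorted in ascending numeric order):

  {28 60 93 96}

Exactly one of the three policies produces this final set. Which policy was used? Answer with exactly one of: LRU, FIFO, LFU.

Simulating under each policy and comparing final sets:
  LRU: final set = {28 71 93 97} -> differs
  FIFO: final set = {28 71 93 97} -> differs
  LFU: final set = {28 60 93 96} -> MATCHES target
Only LFU produces the target set.

Answer: LFU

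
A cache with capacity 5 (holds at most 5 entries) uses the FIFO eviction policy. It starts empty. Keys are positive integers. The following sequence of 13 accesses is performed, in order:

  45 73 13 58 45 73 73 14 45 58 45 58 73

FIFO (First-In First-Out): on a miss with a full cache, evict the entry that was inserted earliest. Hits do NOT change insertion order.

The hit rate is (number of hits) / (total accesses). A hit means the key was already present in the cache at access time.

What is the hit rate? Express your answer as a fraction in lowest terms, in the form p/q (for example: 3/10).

FIFO simulation (capacity=5):
  1. access 45: MISS. Cache (old->new): [45]
  2. access 73: MISS. Cache (old->new): [45 73]
  3. access 13: MISS. Cache (old->new): [45 73 13]
  4. access 58: MISS. Cache (old->new): [45 73 13 58]
  5. access 45: HIT. Cache (old->new): [45 73 13 58]
  6. access 73: HIT. Cache (old->new): [45 73 13 58]
  7. access 73: HIT. Cache (old->new): [45 73 13 58]
  8. access 14: MISS. Cache (old->new): [45 73 13 58 14]
  9. access 45: HIT. Cache (old->new): [45 73 13 58 14]
  10. access 58: HIT. Cache (old->new): [45 73 13 58 14]
  11. access 45: HIT. Cache (old->new): [45 73 13 58 14]
  12. access 58: HIT. Cache (old->new): [45 73 13 58 14]
  13. access 73: HIT. Cache (old->new): [45 73 13 58 14]
Total: 8 hits, 5 misses, 0 evictions

Hit rate = 8/13

Answer: 8/13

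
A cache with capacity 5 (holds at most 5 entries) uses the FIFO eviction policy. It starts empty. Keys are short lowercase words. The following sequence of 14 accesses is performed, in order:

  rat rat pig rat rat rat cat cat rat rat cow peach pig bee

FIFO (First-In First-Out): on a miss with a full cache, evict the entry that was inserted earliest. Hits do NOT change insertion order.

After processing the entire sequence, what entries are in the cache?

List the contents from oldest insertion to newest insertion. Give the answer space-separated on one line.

Answer: pig cat cow peach bee

Derivation:
FIFO simulation (capacity=5):
  1. access rat: MISS. Cache (old->new): [rat]
  2. access rat: HIT. Cache (old->new): [rat]
  3. access pig: MISS. Cache (old->new): [rat pig]
  4. access rat: HIT. Cache (old->new): [rat pig]
  5. access rat: HIT. Cache (old->new): [rat pig]
  6. access rat: HIT. Cache (old->new): [rat pig]
  7. access cat: MISS. Cache (old->new): [rat pig cat]
  8. access cat: HIT. Cache (old->new): [rat pig cat]
  9. access rat: HIT. Cache (old->new): [rat pig cat]
  10. access rat: HIT. Cache (old->new): [rat pig cat]
  11. access cow: MISS. Cache (old->new): [rat pig cat cow]
  12. access peach: MISS. Cache (old->new): [rat pig cat cow peach]
  13. access pig: HIT. Cache (old->new): [rat pig cat cow peach]
  14. access bee: MISS, evict rat. Cache (old->new): [pig cat cow peach bee]
Total: 8 hits, 6 misses, 1 evictions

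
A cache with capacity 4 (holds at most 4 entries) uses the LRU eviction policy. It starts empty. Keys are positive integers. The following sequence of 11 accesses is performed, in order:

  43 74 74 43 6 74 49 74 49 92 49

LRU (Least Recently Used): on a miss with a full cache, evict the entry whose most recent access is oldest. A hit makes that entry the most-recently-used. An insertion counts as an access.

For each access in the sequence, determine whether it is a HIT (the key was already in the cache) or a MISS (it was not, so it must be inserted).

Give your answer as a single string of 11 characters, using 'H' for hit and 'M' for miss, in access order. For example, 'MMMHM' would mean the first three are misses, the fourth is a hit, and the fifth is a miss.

LRU simulation (capacity=4):
  1. access 43: MISS. Cache (LRU->MRU): [43]
  2. access 74: MISS. Cache (LRU->MRU): [43 74]
  3. access 74: HIT. Cache (LRU->MRU): [43 74]
  4. access 43: HIT. Cache (LRU->MRU): [74 43]
  5. access 6: MISS. Cache (LRU->MRU): [74 43 6]
  6. access 74: HIT. Cache (LRU->MRU): [43 6 74]
  7. access 49: MISS. Cache (LRU->MRU): [43 6 74 49]
  8. access 74: HIT. Cache (LRU->MRU): [43 6 49 74]
  9. access 49: HIT. Cache (LRU->MRU): [43 6 74 49]
  10. access 92: MISS, evict 43. Cache (LRU->MRU): [6 74 49 92]
  11. access 49: HIT. Cache (LRU->MRU): [6 74 92 49]
Total: 6 hits, 5 misses, 1 evictions

Answer: MMHHMHMHHMH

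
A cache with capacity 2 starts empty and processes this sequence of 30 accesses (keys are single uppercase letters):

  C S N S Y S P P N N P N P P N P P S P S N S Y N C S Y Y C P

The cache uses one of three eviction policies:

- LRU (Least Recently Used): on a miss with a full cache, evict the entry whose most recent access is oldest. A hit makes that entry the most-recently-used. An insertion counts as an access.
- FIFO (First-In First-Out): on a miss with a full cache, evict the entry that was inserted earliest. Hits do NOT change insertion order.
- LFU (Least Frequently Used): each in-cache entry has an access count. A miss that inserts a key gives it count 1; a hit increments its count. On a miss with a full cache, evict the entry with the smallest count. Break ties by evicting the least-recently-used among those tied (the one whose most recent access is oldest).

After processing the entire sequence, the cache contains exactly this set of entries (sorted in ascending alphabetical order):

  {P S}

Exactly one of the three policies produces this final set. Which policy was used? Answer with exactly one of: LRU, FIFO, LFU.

Answer: LFU

Derivation:
Simulating under each policy and comparing final sets:
  LRU: final set = {C P} -> differs
  FIFO: final set = {C P} -> differs
  LFU: final set = {P S} -> MATCHES target
Only LFU produces the target set.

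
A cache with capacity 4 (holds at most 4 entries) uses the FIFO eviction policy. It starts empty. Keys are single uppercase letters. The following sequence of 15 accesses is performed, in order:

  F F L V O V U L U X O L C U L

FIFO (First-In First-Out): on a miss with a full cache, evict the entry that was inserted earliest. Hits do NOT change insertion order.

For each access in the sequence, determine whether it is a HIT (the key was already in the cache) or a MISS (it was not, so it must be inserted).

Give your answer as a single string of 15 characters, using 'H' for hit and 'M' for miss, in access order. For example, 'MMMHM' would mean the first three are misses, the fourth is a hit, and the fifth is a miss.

Answer: MHMMMHMHHMHMMHH

Derivation:
FIFO simulation (capacity=4):
  1. access F: MISS. Cache (old->new): [F]
  2. access F: HIT. Cache (old->new): [F]
  3. access L: MISS. Cache (old->new): [F L]
  4. access V: MISS. Cache (old->new): [F L V]
  5. access O: MISS. Cache (old->new): [F L V O]
  6. access V: HIT. Cache (old->new): [F L V O]
  7. access U: MISS, evict F. Cache (old->new): [L V O U]
  8. access L: HIT. Cache (old->new): [L V O U]
  9. access U: HIT. Cache (old->new): [L V O U]
  10. access X: MISS, evict L. Cache (old->new): [V O U X]
  11. access O: HIT. Cache (old->new): [V O U X]
  12. access L: MISS, evict V. Cache (old->new): [O U X L]
  13. access C: MISS, evict O. Cache (old->new): [U X L C]
  14. access U: HIT. Cache (old->new): [U X L C]
  15. access L: HIT. Cache (old->new): [U X L C]
Total: 7 hits, 8 misses, 4 evictions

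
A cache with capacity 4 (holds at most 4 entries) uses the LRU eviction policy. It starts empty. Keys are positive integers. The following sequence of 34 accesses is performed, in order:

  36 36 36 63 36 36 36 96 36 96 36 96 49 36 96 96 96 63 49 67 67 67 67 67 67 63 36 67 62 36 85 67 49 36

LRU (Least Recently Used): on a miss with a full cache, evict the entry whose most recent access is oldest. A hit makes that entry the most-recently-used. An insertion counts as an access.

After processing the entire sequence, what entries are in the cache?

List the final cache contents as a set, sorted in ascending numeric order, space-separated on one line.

LRU simulation (capacity=4):
  1. access 36: MISS. Cache (LRU->MRU): [36]
  2. access 36: HIT. Cache (LRU->MRU): [36]
  3. access 36: HIT. Cache (LRU->MRU): [36]
  4. access 63: MISS. Cache (LRU->MRU): [36 63]
  5. access 36: HIT. Cache (LRU->MRU): [63 36]
  6. access 36: HIT. Cache (LRU->MRU): [63 36]
  7. access 36: HIT. Cache (LRU->MRU): [63 36]
  8. access 96: MISS. Cache (LRU->MRU): [63 36 96]
  9. access 36: HIT. Cache (LRU->MRU): [63 96 36]
  10. access 96: HIT. Cache (LRU->MRU): [63 36 96]
  11. access 36: HIT. Cache (LRU->MRU): [63 96 36]
  12. access 96: HIT. Cache (LRU->MRU): [63 36 96]
  13. access 49: MISS. Cache (LRU->MRU): [63 36 96 49]
  14. access 36: HIT. Cache (LRU->MRU): [63 96 49 36]
  15. access 96: HIT. Cache (LRU->MRU): [63 49 36 96]
  16. access 96: HIT. Cache (LRU->MRU): [63 49 36 96]
  17. access 96: HIT. Cache (LRU->MRU): [63 49 36 96]
  18. access 63: HIT. Cache (LRU->MRU): [49 36 96 63]
  19. access 49: HIT. Cache (LRU->MRU): [36 96 63 49]
  20. access 67: MISS, evict 36. Cache (LRU->MRU): [96 63 49 67]
  21. access 67: HIT. Cache (LRU->MRU): [96 63 49 67]
  22. access 67: HIT. Cache (LRU->MRU): [96 63 49 67]
  23. access 67: HIT. Cache (LRU->MRU): [96 63 49 67]
  24. access 67: HIT. Cache (LRU->MRU): [96 63 49 67]
  25. access 67: HIT. Cache (LRU->MRU): [96 63 49 67]
  26. access 63: HIT. Cache (LRU->MRU): [96 49 67 63]
  27. access 36: MISS, evict 96. Cache (LRU->MRU): [49 67 63 36]
  28. access 67: HIT. Cache (LRU->MRU): [49 63 36 67]
  29. access 62: MISS, evict 49. Cache (LRU->MRU): [63 36 67 62]
  30. access 36: HIT. Cache (LRU->MRU): [63 67 62 36]
  31. access 85: MISS, evict 63. Cache (LRU->MRU): [67 62 36 85]
  32. access 67: HIT. Cache (LRU->MRU): [62 36 85 67]
  33. access 49: MISS, evict 62. Cache (LRU->MRU): [36 85 67 49]
  34. access 36: HIT. Cache (LRU->MRU): [85 67 49 36]
Total: 25 hits, 9 misses, 5 evictions

Answer: 36 49 67 85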